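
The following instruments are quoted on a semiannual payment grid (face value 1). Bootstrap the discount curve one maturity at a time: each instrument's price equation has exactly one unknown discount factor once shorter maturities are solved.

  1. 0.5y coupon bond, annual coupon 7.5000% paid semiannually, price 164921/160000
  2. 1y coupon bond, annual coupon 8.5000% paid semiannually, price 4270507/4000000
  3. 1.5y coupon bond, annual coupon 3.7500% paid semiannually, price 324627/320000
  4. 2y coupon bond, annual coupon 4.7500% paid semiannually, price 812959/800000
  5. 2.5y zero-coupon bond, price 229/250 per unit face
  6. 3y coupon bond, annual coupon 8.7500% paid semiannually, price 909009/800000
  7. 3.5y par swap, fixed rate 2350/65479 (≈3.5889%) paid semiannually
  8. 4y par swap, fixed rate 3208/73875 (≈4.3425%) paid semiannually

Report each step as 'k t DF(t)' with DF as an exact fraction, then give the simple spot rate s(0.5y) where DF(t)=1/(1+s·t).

1 1/2 1987/2000
2 1 2459/2500
3 3/2 4797/5000
4 2 1849/2000
5 5/2 229/250
6 3 2221/2500
7 7/2 353/400
8 4 2099/2500
s(0.5y) = (1/(1987/2000) − 1)/(1/2) = 26/1987 ≈ 1.3085%

step 1 [0.5y] bond c/2=3/80: DF=(164921/160000 − 3/80·(0))/(1+3/80) = 1987/2000 ≈ 0.993500
step 2 [1y] bond c/2=17/400: DF=(4270507/4000000 − 17/400·(0.993500))/(1+17/400) = 2459/2500 ≈ 0.983600
step 3 [1.5y] bond c/2=3/160: DF=(324627/320000 − 3/160·(0.993500+0.983600))/(1+3/160) = 4797/5000 ≈ 0.959400
step 4 [2y] bond c/2=19/800: DF=(812959/800000 − 19/800·(0.993500+0.983600+0.959400))/(1+19/800) = 1849/2000 ≈ 0.924500
step 5 [2.5y] zero: DF = P = 229/250 ≈ 0.916000
step 6 [3y] bond c/2=7/160: DF=(909009/800000 − 7/160·(0.993500+0.983600+0.959400+0.924500+0.916000))/(1+7/160) = 2221/2500 ≈ 0.888400
step 7 [3.5y] swap r/2=1175/65479: DF=(1 − 1175/65479·(0.993500+0.983600+0.959400+0.924500+0.916000+0.888400))/(1+1175/65479) = 353/400 ≈ 0.882500
step 8 [4y] swap r/2=1604/73875: DF=(1 − 1604/73875·(0.993500+0.983600+0.959400+0.924500+0.916000+0.888400+0.882500))/(1+1604/73875) = 2099/2500 ≈ 0.839600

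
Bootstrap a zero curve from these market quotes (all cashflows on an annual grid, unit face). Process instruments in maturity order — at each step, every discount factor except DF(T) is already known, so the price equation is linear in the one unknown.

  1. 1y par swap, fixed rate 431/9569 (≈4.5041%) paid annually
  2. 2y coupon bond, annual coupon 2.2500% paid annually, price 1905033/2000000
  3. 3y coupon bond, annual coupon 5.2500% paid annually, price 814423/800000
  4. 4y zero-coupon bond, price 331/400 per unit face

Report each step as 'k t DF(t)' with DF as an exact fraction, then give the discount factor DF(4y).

step 1 [1y] swap r/1=431/9569: DF=(1 − 431/9569·(0))/(1+431/9569) = 9569/10000 ≈ 0.956900
step 2 [2y] bond c/1=9/400: DF=(1905033/2000000 − 9/400·(0.956900))/(1+9/400) = 1821/2000 ≈ 0.910500
step 3 [3y] bond c/1=21/400: DF=(814423/800000 − 21/400·(0.956900+0.910500))/(1+21/400) = 8741/10000 ≈ 0.874100
step 4 [4y] zero: DF = P = 331/400 ≈ 0.827500

1 1 9569/10000
2 2 1821/2000
3 3 8741/10000
4 4 331/400
DF(4y) = 331/400 ≈ 0.827500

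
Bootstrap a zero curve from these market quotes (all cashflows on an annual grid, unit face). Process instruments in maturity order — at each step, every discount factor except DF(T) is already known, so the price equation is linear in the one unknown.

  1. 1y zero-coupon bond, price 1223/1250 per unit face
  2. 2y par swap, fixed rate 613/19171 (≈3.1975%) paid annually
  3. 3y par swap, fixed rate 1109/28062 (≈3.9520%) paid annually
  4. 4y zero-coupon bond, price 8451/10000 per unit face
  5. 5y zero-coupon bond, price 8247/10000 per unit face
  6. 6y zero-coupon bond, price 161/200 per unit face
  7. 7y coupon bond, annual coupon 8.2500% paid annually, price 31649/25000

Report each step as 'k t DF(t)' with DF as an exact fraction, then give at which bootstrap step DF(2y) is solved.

1 1 1223/1250
2 2 9387/10000
3 3 8891/10000
4 4 8451/10000
5 5 8247/10000
6 6 161/200
7 7 767/1000
DF(2y) is solved at step 2

step 1 [1y] zero: DF = P = 1223/1250 ≈ 0.978400
step 2 [2y] swap r/1=613/19171: DF=(1 − 613/19171·(0.978400))/(1+613/19171) = 9387/10000 ≈ 0.938700
step 3 [3y] swap r/1=1109/28062: DF=(1 − 1109/28062·(0.978400+0.938700))/(1+1109/28062) = 8891/10000 ≈ 0.889100
step 4 [4y] zero: DF = P = 8451/10000 ≈ 0.845100
step 5 [5y] zero: DF = P = 8247/10000 ≈ 0.824700
step 6 [6y] zero: DF = P = 161/200 ≈ 0.805000
step 7 [7y] bond c/1=33/400: DF=(31649/25000 − 33/400·(0.978400+0.938700+0.889100+0.845100+0.824700+0.805000))/(1+33/400) = 767/1000 ≈ 0.767000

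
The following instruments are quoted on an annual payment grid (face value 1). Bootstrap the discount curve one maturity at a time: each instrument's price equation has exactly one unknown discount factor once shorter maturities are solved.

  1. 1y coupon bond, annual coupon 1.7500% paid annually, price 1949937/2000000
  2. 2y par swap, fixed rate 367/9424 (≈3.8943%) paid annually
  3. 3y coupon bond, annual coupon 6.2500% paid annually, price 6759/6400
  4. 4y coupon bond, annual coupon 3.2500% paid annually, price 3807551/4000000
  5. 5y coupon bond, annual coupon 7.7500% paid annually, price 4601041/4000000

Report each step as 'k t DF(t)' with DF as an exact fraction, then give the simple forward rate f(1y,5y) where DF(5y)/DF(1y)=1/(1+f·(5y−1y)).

1 1 4791/5000
2 2 4633/5000
3 3 8831/10000
4 4 2087/2500
5 5 2021/2500
f(1y,5y) = ((4791/5000)/(2021/2500) − 1)/(4) = 749/16168 ≈ 4.6326%

step 1 [1y] bond c/1=7/400: DF=(1949937/2000000 − 7/400·(0))/(1+7/400) = 4791/5000 ≈ 0.958200
step 2 [2y] swap r/1=367/9424: DF=(1 − 367/9424·(0.958200))/(1+367/9424) = 4633/5000 ≈ 0.926600
step 3 [3y] bond c/1=1/16: DF=(6759/6400 − 1/16·(0.958200+0.926600))/(1+1/16) = 8831/10000 ≈ 0.883100
step 4 [4y] bond c/1=13/400: DF=(3807551/4000000 − 13/400·(0.958200+0.926600+0.883100))/(1+13/400) = 2087/2500 ≈ 0.834800
step 5 [5y] bond c/1=31/400: DF=(4601041/4000000 − 31/400·(0.958200+0.926600+0.883100+0.834800))/(1+31/400) = 2021/2500 ≈ 0.808400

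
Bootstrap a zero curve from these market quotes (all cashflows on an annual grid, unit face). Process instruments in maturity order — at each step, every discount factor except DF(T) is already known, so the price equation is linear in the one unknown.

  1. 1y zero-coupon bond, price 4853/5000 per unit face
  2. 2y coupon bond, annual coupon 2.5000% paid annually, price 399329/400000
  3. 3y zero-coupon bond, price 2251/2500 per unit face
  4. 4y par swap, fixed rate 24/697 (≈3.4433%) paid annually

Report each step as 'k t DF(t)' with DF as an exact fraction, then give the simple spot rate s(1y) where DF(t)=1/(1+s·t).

1 1 4853/5000
2 2 9503/10000
3 3 2251/2500
4 4 1091/1250
s(1y) = (1/(4853/5000) − 1)/(1) = 147/4853 ≈ 3.0291%

step 1 [1y] zero: DF = P = 4853/5000 ≈ 0.970600
step 2 [2y] bond c/1=1/40: DF=(399329/400000 − 1/40·(0.970600))/(1+1/40) = 9503/10000 ≈ 0.950300
step 3 [3y] zero: DF = P = 2251/2500 ≈ 0.900400
step 4 [4y] swap r/1=24/697: DF=(1 − 24/697·(0.970600+0.950300+0.900400))/(1+24/697) = 1091/1250 ≈ 0.872800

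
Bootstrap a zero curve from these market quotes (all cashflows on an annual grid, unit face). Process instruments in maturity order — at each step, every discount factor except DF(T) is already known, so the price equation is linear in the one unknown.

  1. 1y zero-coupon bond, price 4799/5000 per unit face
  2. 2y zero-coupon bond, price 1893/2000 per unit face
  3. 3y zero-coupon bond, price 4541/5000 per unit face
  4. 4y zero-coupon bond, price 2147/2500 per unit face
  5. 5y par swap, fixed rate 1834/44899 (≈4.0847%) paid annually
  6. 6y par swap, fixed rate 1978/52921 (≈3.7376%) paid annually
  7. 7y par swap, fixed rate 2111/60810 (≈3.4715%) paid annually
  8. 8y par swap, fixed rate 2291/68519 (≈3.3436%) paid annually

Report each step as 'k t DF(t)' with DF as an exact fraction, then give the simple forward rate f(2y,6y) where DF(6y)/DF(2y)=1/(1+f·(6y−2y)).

step 1 [1y] zero: DF = P = 4799/5000 ≈ 0.959800
step 2 [2y] zero: DF = P = 1893/2000 ≈ 0.946500
step 3 [3y] zero: DF = P = 4541/5000 ≈ 0.908200
step 4 [4y] zero: DF = P = 2147/2500 ≈ 0.858800
step 5 [5y] swap r/1=1834/44899: DF=(1 − 1834/44899·(0.959800+0.946500+0.908200+0.858800))/(1+1834/44899) = 4083/5000 ≈ 0.816600
step 6 [6y] swap r/1=1978/52921: DF=(1 − 1978/52921·(0.959800+0.946500+0.908200+0.858800+0.816600))/(1+1978/52921) = 4011/5000 ≈ 0.802200
step 7 [7y] swap r/1=2111/60810: DF=(1 − 2111/60810·(0.959800+0.946500+0.908200+0.858800+0.816600+0.802200))/(1+2111/60810) = 7889/10000 ≈ 0.788900
step 8 [8y] swap r/1=2291/68519: DF=(1 − 2291/68519·(0.959800+0.946500+0.908200+0.858800+0.816600+0.802200+0.788900))/(1+2291/68519) = 7709/10000 ≈ 0.770900

1 1 4799/5000
2 2 1893/2000
3 3 4541/5000
4 4 2147/2500
5 5 4083/5000
6 6 4011/5000
7 7 7889/10000
8 8 7709/10000
f(2y,6y) = ((1893/2000)/(4011/5000) − 1)/(4) = 481/10696 ≈ 4.4970%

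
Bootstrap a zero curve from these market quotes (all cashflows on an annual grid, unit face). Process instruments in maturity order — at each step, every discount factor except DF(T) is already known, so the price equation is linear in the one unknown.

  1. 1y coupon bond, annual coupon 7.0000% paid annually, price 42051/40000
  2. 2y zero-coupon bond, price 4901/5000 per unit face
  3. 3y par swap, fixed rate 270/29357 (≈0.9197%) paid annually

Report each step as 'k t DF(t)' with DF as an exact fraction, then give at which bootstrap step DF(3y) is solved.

step 1 [1y] bond c/1=7/100: DF=(42051/40000 − 7/100·(0))/(1+7/100) = 393/400 ≈ 0.982500
step 2 [2y] zero: DF = P = 4901/5000 ≈ 0.980200
step 3 [3y] swap r/1=270/29357: DF=(1 − 270/29357·(0.982500+0.980200))/(1+270/29357) = 973/1000 ≈ 0.973000

1 1 393/400
2 2 4901/5000
3 3 973/1000
DF(3y) is solved at step 3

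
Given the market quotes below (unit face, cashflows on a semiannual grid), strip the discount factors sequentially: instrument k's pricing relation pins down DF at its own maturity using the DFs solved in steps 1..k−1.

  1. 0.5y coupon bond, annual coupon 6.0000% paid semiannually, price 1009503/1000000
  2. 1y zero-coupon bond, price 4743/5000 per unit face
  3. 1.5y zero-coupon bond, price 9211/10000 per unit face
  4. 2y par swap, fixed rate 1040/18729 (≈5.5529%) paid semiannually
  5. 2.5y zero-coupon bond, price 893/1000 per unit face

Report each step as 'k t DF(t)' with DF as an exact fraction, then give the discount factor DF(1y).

1 1/2 9801/10000
2 1 4743/5000
3 3/2 9211/10000
4 2 112/125
5 5/2 893/1000
DF(1y) = 4743/5000 ≈ 0.948600

step 1 [0.5y] bond c/2=3/100: DF=(1009503/1000000 − 3/100·(0))/(1+3/100) = 9801/10000 ≈ 0.980100
step 2 [1y] zero: DF = P = 4743/5000 ≈ 0.948600
step 3 [1.5y] zero: DF = P = 9211/10000 ≈ 0.921100
step 4 [2y] swap r/2=520/18729: DF=(1 − 520/18729·(0.980100+0.948600+0.921100))/(1+520/18729) = 112/125 ≈ 0.896000
step 5 [2.5y] zero: DF = P = 893/1000 ≈ 0.893000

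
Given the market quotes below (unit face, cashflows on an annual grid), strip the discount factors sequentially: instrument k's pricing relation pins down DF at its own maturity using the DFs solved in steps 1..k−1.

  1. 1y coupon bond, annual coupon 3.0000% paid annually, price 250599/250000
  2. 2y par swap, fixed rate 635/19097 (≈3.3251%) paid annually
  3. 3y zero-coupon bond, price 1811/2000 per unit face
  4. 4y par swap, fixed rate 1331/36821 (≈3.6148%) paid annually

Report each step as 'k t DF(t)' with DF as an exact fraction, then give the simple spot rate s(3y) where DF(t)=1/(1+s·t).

1 1 2433/2500
2 2 1873/2000
3 3 1811/2000
4 4 8669/10000
s(3y) = (1/(1811/2000) − 1)/(3) = 63/1811 ≈ 3.4787%

step 1 [1y] bond c/1=3/100: DF=(250599/250000 − 3/100·(0))/(1+3/100) = 2433/2500 ≈ 0.973200
step 2 [2y] swap r/1=635/19097: DF=(1 − 635/19097·(0.973200))/(1+635/19097) = 1873/2000 ≈ 0.936500
step 3 [3y] zero: DF = P = 1811/2000 ≈ 0.905500
step 4 [4y] swap r/1=1331/36821: DF=(1 − 1331/36821·(0.973200+0.936500+0.905500))/(1+1331/36821) = 8669/10000 ≈ 0.866900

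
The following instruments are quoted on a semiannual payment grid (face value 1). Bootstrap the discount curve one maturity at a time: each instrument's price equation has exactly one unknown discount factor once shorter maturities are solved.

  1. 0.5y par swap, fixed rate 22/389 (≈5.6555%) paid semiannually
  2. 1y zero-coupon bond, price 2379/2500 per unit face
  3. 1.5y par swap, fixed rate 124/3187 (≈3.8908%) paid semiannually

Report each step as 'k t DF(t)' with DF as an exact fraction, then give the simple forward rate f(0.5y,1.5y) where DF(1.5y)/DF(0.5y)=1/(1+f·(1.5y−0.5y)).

step 1 [0.5y] swap r/2=11/389: DF=(1 − 11/389·(0))/(1+11/389) = 389/400 ≈ 0.972500
step 2 [1y] zero: DF = P = 2379/2500 ≈ 0.951600
step 3 [1.5y] swap r/2=62/3187: DF=(1 − 62/3187·(0.972500+0.951600))/(1+62/3187) = 4721/5000 ≈ 0.944200

1 1/2 389/400
2 1 2379/2500
3 3/2 4721/5000
f(0.5y,1.5y) = ((389/400)/(4721/5000) − 1)/(1) = 283/9442 ≈ 2.9972%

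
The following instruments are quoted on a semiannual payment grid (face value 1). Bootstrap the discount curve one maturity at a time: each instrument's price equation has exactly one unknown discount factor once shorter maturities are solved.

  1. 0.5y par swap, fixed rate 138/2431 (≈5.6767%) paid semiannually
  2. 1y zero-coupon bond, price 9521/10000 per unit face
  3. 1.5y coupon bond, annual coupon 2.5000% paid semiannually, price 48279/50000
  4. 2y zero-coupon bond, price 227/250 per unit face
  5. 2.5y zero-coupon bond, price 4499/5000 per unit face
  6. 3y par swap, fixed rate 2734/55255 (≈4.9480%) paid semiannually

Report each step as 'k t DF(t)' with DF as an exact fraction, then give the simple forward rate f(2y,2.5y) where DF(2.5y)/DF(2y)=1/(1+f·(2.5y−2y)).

1 1/2 2431/2500
2 1 9521/10000
3 3/2 9299/10000
4 2 227/250
5 5/2 4499/5000
6 3 8633/10000
f(2y,2.5y) = ((227/250)/(4499/5000) − 1)/(1/2) = 82/4499 ≈ 1.8226%

step 1 [0.5y] swap r/2=69/2431: DF=(1 − 69/2431·(0))/(1+69/2431) = 2431/2500 ≈ 0.972400
step 2 [1y] zero: DF = P = 9521/10000 ≈ 0.952100
step 3 [1.5y] bond c/2=1/80: DF=(48279/50000 − 1/80·(0.972400+0.952100))/(1+1/80) = 9299/10000 ≈ 0.929900
step 4 [2y] zero: DF = P = 227/250 ≈ 0.908000
step 5 [2.5y] zero: DF = P = 4499/5000 ≈ 0.899800
step 6 [3y] swap r/2=1367/55255: DF=(1 − 1367/55255·(0.972400+0.952100+0.929900+0.908000+0.899800))/(1+1367/55255) = 8633/10000 ≈ 0.863300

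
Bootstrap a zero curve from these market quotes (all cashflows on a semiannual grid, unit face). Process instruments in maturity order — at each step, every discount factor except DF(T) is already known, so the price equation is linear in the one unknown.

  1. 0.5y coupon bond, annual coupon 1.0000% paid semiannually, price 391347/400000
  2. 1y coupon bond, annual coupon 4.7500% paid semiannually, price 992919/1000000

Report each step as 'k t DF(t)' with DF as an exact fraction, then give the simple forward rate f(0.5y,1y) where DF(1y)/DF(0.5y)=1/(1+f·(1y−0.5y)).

step 1 [0.5y] bond c/2=1/200: DF=(391347/400000 − 1/200·(0))/(1+1/200) = 1947/2000 ≈ 0.973500
step 2 [1y] bond c/2=19/800: DF=(992919/1000000 − 19/800·(0.973500))/(1+19/800) = 9473/10000 ≈ 0.947300

1 1/2 1947/2000
2 1 9473/10000
f(0.5y,1y) = ((1947/2000)/(9473/10000) − 1)/(1/2) = 524/9473 ≈ 5.5315%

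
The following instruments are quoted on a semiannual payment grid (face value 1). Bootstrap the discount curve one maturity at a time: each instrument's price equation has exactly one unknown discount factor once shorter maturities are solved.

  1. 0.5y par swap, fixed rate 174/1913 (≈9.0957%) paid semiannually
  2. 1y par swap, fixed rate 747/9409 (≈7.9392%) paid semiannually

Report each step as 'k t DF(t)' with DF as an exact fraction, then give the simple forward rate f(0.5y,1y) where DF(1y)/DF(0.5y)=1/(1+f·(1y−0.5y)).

1 1/2 1913/2000
2 1 9253/10000
f(0.5y,1y) = ((1913/2000)/(9253/10000) − 1)/(1/2) = 624/9253 ≈ 6.7438%

step 1 [0.5y] swap r/2=87/1913: DF=(1 − 87/1913·(0))/(1+87/1913) = 1913/2000 ≈ 0.956500
step 2 [1y] swap r/2=747/18818: DF=(1 − 747/18818·(0.956500))/(1+747/18818) = 9253/10000 ≈ 0.925300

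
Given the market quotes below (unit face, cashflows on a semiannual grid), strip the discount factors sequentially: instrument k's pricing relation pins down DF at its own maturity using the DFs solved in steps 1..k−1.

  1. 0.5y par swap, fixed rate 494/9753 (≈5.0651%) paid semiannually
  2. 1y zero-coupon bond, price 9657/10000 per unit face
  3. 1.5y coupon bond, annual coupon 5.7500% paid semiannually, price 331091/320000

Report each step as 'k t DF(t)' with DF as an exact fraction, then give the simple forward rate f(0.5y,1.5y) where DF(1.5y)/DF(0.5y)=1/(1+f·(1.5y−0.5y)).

step 1 [0.5y] swap r/2=247/9753: DF=(1 − 247/9753·(0))/(1+247/9753) = 9753/10000 ≈ 0.975300
step 2 [1y] zero: DF = P = 9657/10000 ≈ 0.965700
step 3 [1.5y] bond c/2=23/800: DF=(331091/320000 − 23/800·(0.975300+0.965700))/(1+23/800) = 1903/2000 ≈ 0.951500

1 1/2 9753/10000
2 1 9657/10000
3 3/2 1903/2000
f(0.5y,1.5y) = ((9753/10000)/(1903/2000) − 1)/(1) = 238/9515 ≈ 2.5013%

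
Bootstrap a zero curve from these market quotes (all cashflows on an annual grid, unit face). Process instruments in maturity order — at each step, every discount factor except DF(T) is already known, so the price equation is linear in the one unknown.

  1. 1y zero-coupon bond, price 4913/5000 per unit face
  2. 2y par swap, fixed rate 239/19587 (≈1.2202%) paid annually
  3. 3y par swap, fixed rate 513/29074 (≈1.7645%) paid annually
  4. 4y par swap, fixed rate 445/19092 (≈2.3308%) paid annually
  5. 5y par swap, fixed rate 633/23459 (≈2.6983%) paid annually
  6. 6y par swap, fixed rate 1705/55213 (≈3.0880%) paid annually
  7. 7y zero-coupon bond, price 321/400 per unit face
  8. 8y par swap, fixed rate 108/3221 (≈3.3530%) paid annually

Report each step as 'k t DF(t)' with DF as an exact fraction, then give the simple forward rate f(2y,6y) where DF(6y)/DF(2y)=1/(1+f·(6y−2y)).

step 1 [1y] zero: DF = P = 4913/5000 ≈ 0.982600
step 2 [2y] swap r/1=239/19587: DF=(1 − 239/19587·(0.982600))/(1+239/19587) = 9761/10000 ≈ 0.976100
step 3 [3y] swap r/1=513/29074: DF=(1 − 513/29074·(0.982600+0.976100))/(1+513/29074) = 9487/10000 ≈ 0.948700
step 4 [4y] swap r/1=445/19092: DF=(1 − 445/19092·(0.982600+0.976100+0.948700))/(1+445/19092) = 911/1000 ≈ 0.911000
step 5 [5y] swap r/1=633/23459: DF=(1 − 633/23459·(0.982600+0.976100+0.948700+0.911000))/(1+633/23459) = 4367/5000 ≈ 0.873400
step 6 [6y] swap r/1=1705/55213: DF=(1 − 1705/55213·(0.982600+0.976100+0.948700+0.911000+0.873400))/(1+1705/55213) = 1659/2000 ≈ 0.829500
step 7 [7y] zero: DF = P = 321/400 ≈ 0.802500
step 8 [8y] swap r/1=108/3221: DF=(1 − 108/3221·(0.982600+0.976100+0.948700+0.911000+0.873400+0.829500+0.802500))/(1+108/3221) = 953/1250 ≈ 0.762400

1 1 4913/5000
2 2 9761/10000
3 3 9487/10000
4 4 911/1000
5 5 4367/5000
6 6 1659/2000
7 7 321/400
8 8 953/1250
f(2y,6y) = ((9761/10000)/(1659/2000) − 1)/(4) = 733/16590 ≈ 4.4183%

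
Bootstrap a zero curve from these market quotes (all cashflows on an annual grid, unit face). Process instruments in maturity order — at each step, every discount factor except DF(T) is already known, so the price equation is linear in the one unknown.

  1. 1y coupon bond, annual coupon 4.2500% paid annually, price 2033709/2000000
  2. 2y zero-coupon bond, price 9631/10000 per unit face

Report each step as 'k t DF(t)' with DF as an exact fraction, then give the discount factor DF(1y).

1 1 4877/5000
2 2 9631/10000
DF(1y) = 4877/5000 ≈ 0.975400

step 1 [1y] bond c/1=17/400: DF=(2033709/2000000 − 17/400·(0))/(1+17/400) = 4877/5000 ≈ 0.975400
step 2 [2y] zero: DF = P = 9631/10000 ≈ 0.963100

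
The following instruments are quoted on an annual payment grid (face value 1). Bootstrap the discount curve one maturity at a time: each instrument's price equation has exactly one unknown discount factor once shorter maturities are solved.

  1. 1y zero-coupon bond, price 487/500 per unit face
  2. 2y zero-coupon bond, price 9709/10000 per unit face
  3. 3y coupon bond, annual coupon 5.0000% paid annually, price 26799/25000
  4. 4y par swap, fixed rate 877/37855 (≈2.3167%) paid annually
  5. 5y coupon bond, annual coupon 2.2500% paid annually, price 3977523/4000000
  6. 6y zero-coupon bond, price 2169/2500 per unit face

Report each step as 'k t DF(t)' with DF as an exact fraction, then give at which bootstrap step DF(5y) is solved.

1 1 487/500
2 2 9709/10000
3 3 9283/10000
4 4 9123/10000
5 5 2223/2500
6 6 2169/2500
DF(5y) is solved at step 5

step 1 [1y] zero: DF = P = 487/500 ≈ 0.974000
step 2 [2y] zero: DF = P = 9709/10000 ≈ 0.970900
step 3 [3y] bond c/1=1/20: DF=(26799/25000 − 1/20·(0.974000+0.970900))/(1+1/20) = 9283/10000 ≈ 0.928300
step 4 [4y] swap r/1=877/37855: DF=(1 − 877/37855·(0.974000+0.970900+0.928300))/(1+877/37855) = 9123/10000 ≈ 0.912300
step 5 [5y] bond c/1=9/400: DF=(3977523/4000000 − 9/400·(0.974000+0.970900+0.928300+0.912300))/(1+9/400) = 2223/2500 ≈ 0.889200
step 6 [6y] zero: DF = P = 2169/2500 ≈ 0.867600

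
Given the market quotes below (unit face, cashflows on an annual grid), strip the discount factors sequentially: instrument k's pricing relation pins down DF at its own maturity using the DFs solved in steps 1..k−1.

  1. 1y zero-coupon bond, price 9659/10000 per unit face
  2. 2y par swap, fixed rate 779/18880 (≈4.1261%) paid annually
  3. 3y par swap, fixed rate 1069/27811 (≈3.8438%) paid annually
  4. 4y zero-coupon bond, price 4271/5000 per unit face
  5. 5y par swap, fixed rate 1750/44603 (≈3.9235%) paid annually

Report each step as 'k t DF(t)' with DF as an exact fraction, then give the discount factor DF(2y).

1 1 9659/10000
2 2 9221/10000
3 3 8931/10000
4 4 4271/5000
5 5 33/40
DF(2y) = 9221/10000 ≈ 0.922100

step 1 [1y] zero: DF = P = 9659/10000 ≈ 0.965900
step 2 [2y] swap r/1=779/18880: DF=(1 − 779/18880·(0.965900))/(1+779/18880) = 9221/10000 ≈ 0.922100
step 3 [3y] swap r/1=1069/27811: DF=(1 − 1069/27811·(0.965900+0.922100))/(1+1069/27811) = 8931/10000 ≈ 0.893100
step 4 [4y] zero: DF = P = 4271/5000 ≈ 0.854200
step 5 [5y] swap r/1=1750/44603: DF=(1 − 1750/44603·(0.965900+0.922100+0.893100+0.854200))/(1+1750/44603) = 33/40 ≈ 0.825000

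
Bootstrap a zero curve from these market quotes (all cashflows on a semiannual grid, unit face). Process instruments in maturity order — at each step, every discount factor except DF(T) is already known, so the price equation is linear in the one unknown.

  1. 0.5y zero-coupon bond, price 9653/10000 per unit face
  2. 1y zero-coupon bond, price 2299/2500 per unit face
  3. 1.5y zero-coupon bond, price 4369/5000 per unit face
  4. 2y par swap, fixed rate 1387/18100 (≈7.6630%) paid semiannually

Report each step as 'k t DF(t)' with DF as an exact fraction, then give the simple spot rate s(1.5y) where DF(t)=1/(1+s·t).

1 1/2 9653/10000
2 1 2299/2500
3 3/2 4369/5000
4 2 8613/10000
s(1.5y) = (1/(4369/5000) − 1)/(3/2) = 1262/13107 ≈ 9.6284%

step 1 [0.5y] zero: DF = P = 9653/10000 ≈ 0.965300
step 2 [1y] zero: DF = P = 2299/2500 ≈ 0.919600
step 3 [1.5y] zero: DF = P = 4369/5000 ≈ 0.873800
step 4 [2y] swap r/2=1387/36200: DF=(1 − 1387/36200·(0.965300+0.919600+0.873800))/(1+1387/36200) = 8613/10000 ≈ 0.861300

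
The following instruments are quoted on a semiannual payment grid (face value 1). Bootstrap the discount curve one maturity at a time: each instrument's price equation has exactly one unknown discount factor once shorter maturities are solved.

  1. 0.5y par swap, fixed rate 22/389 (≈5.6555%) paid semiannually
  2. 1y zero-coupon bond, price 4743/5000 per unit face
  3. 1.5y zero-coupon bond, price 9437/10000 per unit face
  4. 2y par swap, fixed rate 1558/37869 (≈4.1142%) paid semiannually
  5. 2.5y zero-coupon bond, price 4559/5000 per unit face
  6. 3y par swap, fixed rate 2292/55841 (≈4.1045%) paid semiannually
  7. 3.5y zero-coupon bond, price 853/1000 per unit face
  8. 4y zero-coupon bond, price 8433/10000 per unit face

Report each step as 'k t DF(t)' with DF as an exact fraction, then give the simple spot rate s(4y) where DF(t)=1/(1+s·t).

1 1/2 389/400
2 1 4743/5000
3 3/2 9437/10000
4 2 9221/10000
5 5/2 4559/5000
6 3 4427/5000
7 7/2 853/1000
8 4 8433/10000
s(4y) = (1/(8433/10000) − 1)/(4) = 1567/33732 ≈ 4.6454%

step 1 [0.5y] swap r/2=11/389: DF=(1 − 11/389·(0))/(1+11/389) = 389/400 ≈ 0.972500
step 2 [1y] zero: DF = P = 4743/5000 ≈ 0.948600
step 3 [1.5y] zero: DF = P = 9437/10000 ≈ 0.943700
step 4 [2y] swap r/2=779/37869: DF=(1 − 779/37869·(0.972500+0.948600+0.943700))/(1+779/37869) = 9221/10000 ≈ 0.922100
step 5 [2.5y] zero: DF = P = 4559/5000 ≈ 0.911800
step 6 [3y] swap r/2=1146/55841: DF=(1 − 1146/55841·(0.972500+0.948600+0.943700+0.922100+0.911800))/(1+1146/55841) = 4427/5000 ≈ 0.885400
step 7 [3.5y] zero: DF = P = 853/1000 ≈ 0.853000
step 8 [4y] zero: DF = P = 8433/10000 ≈ 0.843300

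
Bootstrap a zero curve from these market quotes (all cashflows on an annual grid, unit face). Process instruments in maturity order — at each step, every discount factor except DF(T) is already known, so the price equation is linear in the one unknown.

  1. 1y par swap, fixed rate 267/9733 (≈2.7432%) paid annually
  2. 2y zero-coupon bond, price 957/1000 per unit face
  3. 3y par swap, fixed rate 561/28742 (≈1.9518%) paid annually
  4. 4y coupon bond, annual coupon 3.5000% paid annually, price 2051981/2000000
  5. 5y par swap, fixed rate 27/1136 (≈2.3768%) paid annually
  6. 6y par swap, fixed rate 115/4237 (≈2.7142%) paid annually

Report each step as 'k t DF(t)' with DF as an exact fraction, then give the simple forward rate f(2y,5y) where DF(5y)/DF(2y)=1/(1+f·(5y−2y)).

1 1 9733/10000
2 2 957/1000
3 3 9439/10000
4 4 8941/10000
5 5 8893/10000
6 6 1701/2000
f(2y,5y) = ((957/1000)/(8893/10000) − 1)/(3) = 677/26679 ≈ 2.5376%

step 1 [1y] swap r/1=267/9733: DF=(1 − 267/9733·(0))/(1+267/9733) = 9733/10000 ≈ 0.973300
step 2 [2y] zero: DF = P = 957/1000 ≈ 0.957000
step 3 [3y] swap r/1=561/28742: DF=(1 − 561/28742·(0.973300+0.957000))/(1+561/28742) = 9439/10000 ≈ 0.943900
step 4 [4y] bond c/1=7/200: DF=(2051981/2000000 − 7/200·(0.973300+0.957000+0.943900))/(1+7/200) = 8941/10000 ≈ 0.894100
step 5 [5y] swap r/1=27/1136: DF=(1 − 27/1136·(0.973300+0.957000+0.943900+0.894100))/(1+27/1136) = 8893/10000 ≈ 0.889300
step 6 [6y] swap r/1=115/4237: DF=(1 − 115/4237·(0.973300+0.957000+0.943900+0.894100+0.889300))/(1+115/4237) = 1701/2000 ≈ 0.850500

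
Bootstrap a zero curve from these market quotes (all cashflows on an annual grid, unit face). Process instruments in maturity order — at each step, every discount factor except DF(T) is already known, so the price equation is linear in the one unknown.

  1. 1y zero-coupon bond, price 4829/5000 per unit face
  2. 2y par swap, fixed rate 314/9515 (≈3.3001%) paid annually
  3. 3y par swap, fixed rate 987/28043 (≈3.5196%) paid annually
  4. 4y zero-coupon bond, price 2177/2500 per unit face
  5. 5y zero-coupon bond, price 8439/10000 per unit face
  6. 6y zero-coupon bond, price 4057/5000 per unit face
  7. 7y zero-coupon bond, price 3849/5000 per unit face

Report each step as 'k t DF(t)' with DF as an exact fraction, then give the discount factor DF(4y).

1 1 4829/5000
2 2 2343/2500
3 3 9013/10000
4 4 2177/2500
5 5 8439/10000
6 6 4057/5000
7 7 3849/5000
DF(4y) = 2177/2500 ≈ 0.870800

step 1 [1y] zero: DF = P = 4829/5000 ≈ 0.965800
step 2 [2y] swap r/1=314/9515: DF=(1 − 314/9515·(0.965800))/(1+314/9515) = 2343/2500 ≈ 0.937200
step 3 [3y] swap r/1=987/28043: DF=(1 − 987/28043·(0.965800+0.937200))/(1+987/28043) = 9013/10000 ≈ 0.901300
step 4 [4y] zero: DF = P = 2177/2500 ≈ 0.870800
step 5 [5y] zero: DF = P = 8439/10000 ≈ 0.843900
step 6 [6y] zero: DF = P = 4057/5000 ≈ 0.811400
step 7 [7y] zero: DF = P = 3849/5000 ≈ 0.769800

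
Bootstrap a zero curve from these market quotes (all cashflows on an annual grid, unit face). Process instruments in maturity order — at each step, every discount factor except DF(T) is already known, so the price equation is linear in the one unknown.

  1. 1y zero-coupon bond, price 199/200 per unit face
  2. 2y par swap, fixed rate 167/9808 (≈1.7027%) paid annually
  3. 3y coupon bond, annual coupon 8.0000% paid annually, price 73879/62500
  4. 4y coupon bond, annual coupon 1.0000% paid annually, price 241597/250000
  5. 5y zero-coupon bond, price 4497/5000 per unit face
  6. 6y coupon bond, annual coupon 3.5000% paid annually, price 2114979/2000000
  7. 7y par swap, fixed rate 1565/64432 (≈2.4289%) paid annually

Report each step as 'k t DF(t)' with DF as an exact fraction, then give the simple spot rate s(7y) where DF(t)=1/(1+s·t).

1 1 199/200
2 2 4833/5000
3 3 2373/2500
4 4 116/125
5 5 4497/5000
6 6 1723/2000
7 7 1687/2000
s(7y) = (1/(1687/2000) − 1)/(7) = 313/11809 ≈ 2.6505%

step 1 [1y] zero: DF = P = 199/200 ≈ 0.995000
step 2 [2y] swap r/1=167/9808: DF=(1 − 167/9808·(0.995000))/(1+167/9808) = 4833/5000 ≈ 0.966600
step 3 [3y] bond c/1=2/25: DF=(73879/62500 − 2/25·(0.995000+0.966600))/(1+2/25) = 2373/2500 ≈ 0.949200
step 4 [4y] bond c/1=1/100: DF=(241597/250000 − 1/100·(0.995000+0.966600+0.949200))/(1+1/100) = 116/125 ≈ 0.928000
step 5 [5y] zero: DF = P = 4497/5000 ≈ 0.899400
step 6 [6y] bond c/1=7/200: DF=(2114979/2000000 − 7/200·(0.995000+0.966600+0.949200+0.928000+0.899400))/(1+7/200) = 1723/2000 ≈ 0.861500
step 7 [7y] swap r/1=1565/64432: DF=(1 − 1565/64432·(0.995000+0.966600+0.949200+0.928000+0.899400+0.861500))/(1+1565/64432) = 1687/2000 ≈ 0.843500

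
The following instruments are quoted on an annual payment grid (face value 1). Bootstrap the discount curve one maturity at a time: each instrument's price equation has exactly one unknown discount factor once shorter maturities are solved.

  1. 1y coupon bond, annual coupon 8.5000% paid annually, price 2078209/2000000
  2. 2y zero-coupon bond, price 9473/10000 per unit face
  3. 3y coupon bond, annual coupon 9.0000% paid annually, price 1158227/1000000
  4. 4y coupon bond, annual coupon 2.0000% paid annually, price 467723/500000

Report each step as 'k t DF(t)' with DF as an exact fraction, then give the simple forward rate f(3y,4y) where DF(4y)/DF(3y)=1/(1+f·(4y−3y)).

step 1 [1y] bond c/1=17/200: DF=(2078209/2000000 − 17/200·(0))/(1+17/200) = 9577/10000 ≈ 0.957700
step 2 [2y] zero: DF = P = 9473/10000 ≈ 0.947300
step 3 [3y] bond c/1=9/100: DF=(1158227/1000000 − 9/100·(0.957700+0.947300))/(1+9/100) = 9053/10000 ≈ 0.905300
step 4 [4y] bond c/1=1/50: DF=(467723/500000 − 1/50·(0.957700+0.947300+0.905300))/(1+1/50) = 431/500 ≈ 0.862000

1 1 9577/10000
2 2 9473/10000
3 3 9053/10000
4 4 431/500
f(3y,4y) = ((9053/10000)/(431/500) − 1)/(1) = 433/8620 ≈ 5.0232%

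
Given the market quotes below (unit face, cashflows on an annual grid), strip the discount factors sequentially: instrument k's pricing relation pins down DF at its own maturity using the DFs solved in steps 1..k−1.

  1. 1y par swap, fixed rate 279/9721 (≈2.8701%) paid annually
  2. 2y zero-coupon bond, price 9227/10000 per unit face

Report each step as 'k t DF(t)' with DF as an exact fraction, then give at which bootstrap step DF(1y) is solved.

1 1 9721/10000
2 2 9227/10000
DF(1y) is solved at step 1

step 1 [1y] swap r/1=279/9721: DF=(1 − 279/9721·(0))/(1+279/9721) = 9721/10000 ≈ 0.972100
step 2 [2y] zero: DF = P = 9227/10000 ≈ 0.922700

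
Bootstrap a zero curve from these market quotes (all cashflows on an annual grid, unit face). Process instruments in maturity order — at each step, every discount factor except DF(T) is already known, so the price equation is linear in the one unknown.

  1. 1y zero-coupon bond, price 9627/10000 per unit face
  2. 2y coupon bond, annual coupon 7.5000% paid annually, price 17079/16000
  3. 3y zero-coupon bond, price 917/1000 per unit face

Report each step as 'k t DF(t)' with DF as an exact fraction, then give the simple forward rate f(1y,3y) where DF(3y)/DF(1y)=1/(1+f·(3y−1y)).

step 1 [1y] zero: DF = P = 9627/10000 ≈ 0.962700
step 2 [2y] bond c/1=3/40: DF=(17079/16000 − 3/40·(0.962700))/(1+3/40) = 4629/5000 ≈ 0.925800
step 3 [3y] zero: DF = P = 917/1000 ≈ 0.917000

1 1 9627/10000
2 2 4629/5000
3 3 917/1000
f(1y,3y) = ((9627/10000)/(917/1000) − 1)/(2) = 457/18340 ≈ 2.4918%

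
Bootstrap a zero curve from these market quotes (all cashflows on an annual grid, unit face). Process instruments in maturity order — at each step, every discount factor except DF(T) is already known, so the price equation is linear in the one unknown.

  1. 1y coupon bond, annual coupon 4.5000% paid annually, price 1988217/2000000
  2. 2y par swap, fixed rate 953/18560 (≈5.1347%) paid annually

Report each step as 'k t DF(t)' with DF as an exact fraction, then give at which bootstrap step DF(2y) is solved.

step 1 [1y] bond c/1=9/200: DF=(1988217/2000000 − 9/200·(0))/(1+9/200) = 9513/10000 ≈ 0.951300
step 2 [2y] swap r/1=953/18560: DF=(1 − 953/18560·(0.951300))/(1+953/18560) = 9047/10000 ≈ 0.904700

1 1 9513/10000
2 2 9047/10000
DF(2y) is solved at step 2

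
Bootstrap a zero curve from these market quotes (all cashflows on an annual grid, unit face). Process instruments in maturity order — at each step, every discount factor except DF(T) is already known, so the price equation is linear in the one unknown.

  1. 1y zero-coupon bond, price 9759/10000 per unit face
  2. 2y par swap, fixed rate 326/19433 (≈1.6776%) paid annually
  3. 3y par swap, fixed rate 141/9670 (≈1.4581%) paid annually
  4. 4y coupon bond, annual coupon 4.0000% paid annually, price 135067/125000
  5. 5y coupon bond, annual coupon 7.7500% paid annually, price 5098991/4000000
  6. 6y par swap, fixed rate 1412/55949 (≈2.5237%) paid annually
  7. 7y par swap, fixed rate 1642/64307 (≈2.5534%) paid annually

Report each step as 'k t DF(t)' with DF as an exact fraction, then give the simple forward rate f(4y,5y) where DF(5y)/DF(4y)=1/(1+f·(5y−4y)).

step 1 [1y] zero: DF = P = 9759/10000 ≈ 0.975900
step 2 [2y] swap r/1=326/19433: DF=(1 − 326/19433·(0.975900))/(1+326/19433) = 4837/5000 ≈ 0.967400
step 3 [3y] swap r/1=141/9670: DF=(1 − 141/9670·(0.975900+0.967400))/(1+141/9670) = 9577/10000 ≈ 0.957700
step 4 [4y] bond c/1=1/25: DF=(135067/125000 − 1/25·(0.975900+0.967400+0.957700))/(1+1/25) = 4637/5000 ≈ 0.927400
step 5 [5y] bond c/1=31/400: DF=(5098991/4000000 − 31/400·(0.975900+0.967400+0.957700+0.927400))/(1+31/400) = 9077/10000 ≈ 0.907700
step 6 [6y] swap r/1=1412/55949: DF=(1 − 1412/55949·(0.975900+0.967400+0.957700+0.927400+0.907700))/(1+1412/55949) = 2147/2500 ≈ 0.858800
step 7 [7y] swap r/1=1642/64307: DF=(1 − 1642/64307·(0.975900+0.967400+0.957700+0.927400+0.907700+0.858800))/(1+1642/64307) = 4179/5000 ≈ 0.835800

1 1 9759/10000
2 2 4837/5000
3 3 9577/10000
4 4 4637/5000
5 5 9077/10000
6 6 2147/2500
7 7 4179/5000
f(4y,5y) = ((4637/5000)/(9077/10000) − 1)/(1) = 197/9077 ≈ 2.1703%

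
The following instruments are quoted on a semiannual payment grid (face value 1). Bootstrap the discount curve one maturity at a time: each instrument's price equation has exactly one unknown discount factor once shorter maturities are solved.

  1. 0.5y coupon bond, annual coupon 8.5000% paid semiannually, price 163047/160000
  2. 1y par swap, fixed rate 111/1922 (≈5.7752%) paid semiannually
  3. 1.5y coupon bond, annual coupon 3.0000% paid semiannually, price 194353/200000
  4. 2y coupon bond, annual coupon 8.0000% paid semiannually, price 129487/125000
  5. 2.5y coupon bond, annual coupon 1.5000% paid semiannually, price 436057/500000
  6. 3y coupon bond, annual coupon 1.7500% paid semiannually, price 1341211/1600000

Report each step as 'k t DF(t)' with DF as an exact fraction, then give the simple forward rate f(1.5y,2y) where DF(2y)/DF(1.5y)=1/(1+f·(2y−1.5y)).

step 1 [0.5y] bond c/2=17/400: DF=(163047/160000 − 17/400·(0))/(1+17/400) = 391/400 ≈ 0.977500
step 2 [1y] swap r/2=111/3844: DF=(1 − 111/3844·(0.977500))/(1+111/3844) = 1889/2000 ≈ 0.944500
step 3 [1.5y] bond c/2=3/200: DF=(194353/200000 − 3/200·(0.977500+0.944500))/(1+3/200) = 929/1000 ≈ 0.929000
step 4 [2y] bond c/2=1/25: DF=(129487/125000 − 1/25·(0.977500+0.944500+0.929000))/(1+1/25) = 554/625 ≈ 0.886400
step 5 [2.5y] bond c/2=3/400: DF=(436057/500000 − 3/400·(0.977500+0.944500+0.929000+0.886400))/(1+3/400) = 4189/5000 ≈ 0.837800
step 6 [3y] bond c/2=7/800: DF=(1341211/1600000 − 7/800·(0.977500+0.944500+0.929000+0.886400+0.837800))/(1+7/800) = 7913/10000 ≈ 0.791300

1 1/2 391/400
2 1 1889/2000
3 3/2 929/1000
4 2 554/625
5 5/2 4189/5000
6 3 7913/10000
f(1.5y,2y) = ((929/1000)/(554/625) − 1)/(1/2) = 213/2216 ≈ 9.6119%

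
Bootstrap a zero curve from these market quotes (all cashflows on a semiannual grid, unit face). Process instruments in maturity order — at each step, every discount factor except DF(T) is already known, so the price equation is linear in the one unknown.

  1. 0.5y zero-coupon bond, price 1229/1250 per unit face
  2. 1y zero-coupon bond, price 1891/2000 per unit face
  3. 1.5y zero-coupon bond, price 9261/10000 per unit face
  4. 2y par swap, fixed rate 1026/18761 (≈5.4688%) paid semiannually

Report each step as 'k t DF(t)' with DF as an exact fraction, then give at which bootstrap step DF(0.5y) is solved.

1 1/2 1229/1250
2 1 1891/2000
3 3/2 9261/10000
4 2 4487/5000
DF(0.5y) is solved at step 1

step 1 [0.5y] zero: DF = P = 1229/1250 ≈ 0.983200
step 2 [1y] zero: DF = P = 1891/2000 ≈ 0.945500
step 3 [1.5y] zero: DF = P = 9261/10000 ≈ 0.926100
step 4 [2y] swap r/2=513/18761: DF=(1 − 513/18761·(0.983200+0.945500+0.926100))/(1+513/18761) = 4487/5000 ≈ 0.897400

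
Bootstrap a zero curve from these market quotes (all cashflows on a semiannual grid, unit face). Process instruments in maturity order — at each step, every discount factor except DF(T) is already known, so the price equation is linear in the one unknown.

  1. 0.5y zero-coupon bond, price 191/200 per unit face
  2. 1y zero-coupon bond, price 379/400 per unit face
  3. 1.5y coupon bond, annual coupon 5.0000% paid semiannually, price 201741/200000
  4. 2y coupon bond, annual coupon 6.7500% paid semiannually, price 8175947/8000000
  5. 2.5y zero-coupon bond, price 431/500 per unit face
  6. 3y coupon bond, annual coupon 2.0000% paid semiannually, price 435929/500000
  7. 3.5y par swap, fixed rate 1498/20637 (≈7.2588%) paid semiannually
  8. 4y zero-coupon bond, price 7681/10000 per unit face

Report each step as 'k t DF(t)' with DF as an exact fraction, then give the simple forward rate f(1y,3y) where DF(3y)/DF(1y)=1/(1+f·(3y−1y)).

1 1/2 191/200
2 1 379/400
3 3/2 9377/10000
4 2 8959/10000
5 5/2 431/500
6 3 8177/10000
7 7/2 7753/10000
8 4 7681/10000
f(1y,3y) = ((379/400)/(8177/10000) − 1)/(2) = 649/8177 ≈ 7.9369%

step 1 [0.5y] zero: DF = P = 191/200 ≈ 0.955000
step 2 [1y] zero: DF = P = 379/400 ≈ 0.947500
step 3 [1.5y] bond c/2=1/40: DF=(201741/200000 − 1/40·(0.955000+0.947500))/(1+1/40) = 9377/10000 ≈ 0.937700
step 4 [2y] bond c/2=27/800: DF=(8175947/8000000 − 27/800·(0.955000+0.947500+0.937700))/(1+27/800) = 8959/10000 ≈ 0.895900
step 5 [2.5y] zero: DF = P = 431/500 ≈ 0.862000
step 6 [3y] bond c/2=1/100: DF=(435929/500000 − 1/100·(0.955000+0.947500+0.937700+0.895900+0.862000))/(1+1/100) = 8177/10000 ≈ 0.817700
step 7 [3.5y] swap r/2=749/20637: DF=(1 − 749/20637·(0.955000+0.947500+0.937700+0.895900+0.862000+0.817700))/(1+749/20637) = 7753/10000 ≈ 0.775300
step 8 [4y] zero: DF = P = 7681/10000 ≈ 0.768100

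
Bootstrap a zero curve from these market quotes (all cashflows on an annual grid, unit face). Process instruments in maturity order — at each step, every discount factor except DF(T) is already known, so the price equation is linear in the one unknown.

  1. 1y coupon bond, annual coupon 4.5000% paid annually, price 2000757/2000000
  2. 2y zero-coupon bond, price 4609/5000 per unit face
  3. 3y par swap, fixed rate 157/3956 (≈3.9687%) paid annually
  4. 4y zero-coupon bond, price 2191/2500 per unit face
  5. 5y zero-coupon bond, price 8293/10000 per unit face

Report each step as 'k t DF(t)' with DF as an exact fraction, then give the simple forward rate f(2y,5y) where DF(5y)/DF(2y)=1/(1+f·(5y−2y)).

1 1 9573/10000
2 2 4609/5000
3 3 8901/10000
4 4 2191/2500
5 5 8293/10000
f(2y,5y) = ((4609/5000)/(8293/10000) − 1)/(3) = 925/24879 ≈ 3.7180%

step 1 [1y] bond c/1=9/200: DF=(2000757/2000000 − 9/200·(0))/(1+9/200) = 9573/10000 ≈ 0.957300
step 2 [2y] zero: DF = P = 4609/5000 ≈ 0.921800
step 3 [3y] swap r/1=157/3956: DF=(1 − 157/3956·(0.957300+0.921800))/(1+157/3956) = 8901/10000 ≈ 0.890100
step 4 [4y] zero: DF = P = 2191/2500 ≈ 0.876400
step 5 [5y] zero: DF = P = 8293/10000 ≈ 0.829300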